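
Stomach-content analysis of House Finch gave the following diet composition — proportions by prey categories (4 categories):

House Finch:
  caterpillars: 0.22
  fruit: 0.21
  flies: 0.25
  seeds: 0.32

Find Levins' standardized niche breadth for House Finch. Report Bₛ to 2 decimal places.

Σpᵢ² = 0.22² + 0.21² + 0.25² + 0.32² = 0.0484 + 0.0441 + 0.0625 + 0.1024 = 0.2574
B = 1 / 0.2574 = 3.8850
Bₛ = (B − 1)/(n − 1) = (3.8850 − 1)/(4 − 1) = 2.8850/3 = 0.9617

0.96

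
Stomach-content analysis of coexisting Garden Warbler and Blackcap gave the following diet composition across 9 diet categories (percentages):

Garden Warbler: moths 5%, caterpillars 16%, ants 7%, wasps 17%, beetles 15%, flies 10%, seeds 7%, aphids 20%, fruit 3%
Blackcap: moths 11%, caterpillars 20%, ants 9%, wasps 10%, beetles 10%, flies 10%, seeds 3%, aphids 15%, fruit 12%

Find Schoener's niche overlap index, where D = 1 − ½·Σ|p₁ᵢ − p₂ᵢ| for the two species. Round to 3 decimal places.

0.790

Convert percentages to proportions (divide by 100).
Σ|p₁ᵢ − p₂ᵢ| = 0.06 + 0.04 + 0.02 + 0.07 + 0.05 + 0.00 + 0.04 + 0.05 + 0.09 = 0.42
D = 1 − ½ × 0.42 = 1 − 0.210 = 0.79000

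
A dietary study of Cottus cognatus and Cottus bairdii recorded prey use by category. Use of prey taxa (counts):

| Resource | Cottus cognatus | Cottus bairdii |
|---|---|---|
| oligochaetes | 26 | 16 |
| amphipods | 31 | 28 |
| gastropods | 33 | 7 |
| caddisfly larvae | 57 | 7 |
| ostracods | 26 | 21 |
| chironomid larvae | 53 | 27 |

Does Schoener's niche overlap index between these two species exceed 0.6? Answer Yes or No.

Proportions for Cottus cognatus (n=226): 26/226=0.1150, 31/226=0.1372, 33/226=0.1460, 57/226=0.2522, 26/226=0.1150, 53/226=0.2345
Proportions for Cottus bairdii (n=106): 16/106=0.1509, 28/106=0.2642, 7/106=0.0660, 7/106=0.0660, 21/106=0.1981, 27/106=0.2547
Σ|p₁ᵢ − p₂ᵢ| = 0.0359 + 0.1270 + 0.0800 + 0.1862 + 0.0831 + 0.0202 = 0.5324
D = 1 − ½ × 0.5324 = 1 − 0.26620 = 0.73380
D = 0.73380 > 0.6 → Yes.

Yes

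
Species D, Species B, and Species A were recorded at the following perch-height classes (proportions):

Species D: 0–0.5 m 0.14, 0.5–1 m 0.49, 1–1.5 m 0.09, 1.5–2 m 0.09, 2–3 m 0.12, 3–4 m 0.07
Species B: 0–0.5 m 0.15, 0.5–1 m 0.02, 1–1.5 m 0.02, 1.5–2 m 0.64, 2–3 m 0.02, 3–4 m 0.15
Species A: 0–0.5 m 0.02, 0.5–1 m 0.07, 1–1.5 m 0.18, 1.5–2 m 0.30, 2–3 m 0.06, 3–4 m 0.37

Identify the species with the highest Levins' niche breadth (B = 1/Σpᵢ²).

Species A

Σp_Dᵢ² = 0.14² + 0.49² + 0.09² + 0.09² + 0.12² + 0.07² = 0.0196 + 0.2401 + 0.0081 + 0.0081 + 0.0144 + 0.0049 = 0.2952
B_D = 1 / 0.2952 = 3.3875
Σp_Bᵢ² = 0.15² + 0.02² + 0.02² + 0.64² + 0.02² + 0.15² = 0.0225 + 0.0004 + 0.0004 + 0.4096 + 0.0004 + 0.0225 = 0.4558
B_B = 1 / 0.4558 = 2.1939
Σp_Aᵢ² = 0.02² + 0.07² + 0.18² + 0.30² + 0.06² + 0.37² = 0.0004 + 0.0049 + 0.0324 + 0.0900 + 0.0036 + 0.1369 = 0.2682
B_A = 1 / 0.2682 = 3.7286
Highest B → broadest niche (most generalist): Species A (B = 3.73).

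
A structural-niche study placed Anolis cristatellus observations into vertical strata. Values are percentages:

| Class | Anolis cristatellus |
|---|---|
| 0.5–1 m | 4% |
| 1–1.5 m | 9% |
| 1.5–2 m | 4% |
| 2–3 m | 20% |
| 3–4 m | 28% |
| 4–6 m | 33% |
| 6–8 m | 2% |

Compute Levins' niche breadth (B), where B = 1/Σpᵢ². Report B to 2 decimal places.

4.18

Convert percentages to proportions (divide by 100).
Σpᵢ² = 0.04² + 0.09² + 0.04² + 0.20² + 0.28² + 0.33² + 0.02² = 0.0016 + 0.0081 + 0.0016 + 0.0400 + 0.0784 + 0.1089 + 0.0004 = 0.2390
B = 1 / 0.2390 = 4.1841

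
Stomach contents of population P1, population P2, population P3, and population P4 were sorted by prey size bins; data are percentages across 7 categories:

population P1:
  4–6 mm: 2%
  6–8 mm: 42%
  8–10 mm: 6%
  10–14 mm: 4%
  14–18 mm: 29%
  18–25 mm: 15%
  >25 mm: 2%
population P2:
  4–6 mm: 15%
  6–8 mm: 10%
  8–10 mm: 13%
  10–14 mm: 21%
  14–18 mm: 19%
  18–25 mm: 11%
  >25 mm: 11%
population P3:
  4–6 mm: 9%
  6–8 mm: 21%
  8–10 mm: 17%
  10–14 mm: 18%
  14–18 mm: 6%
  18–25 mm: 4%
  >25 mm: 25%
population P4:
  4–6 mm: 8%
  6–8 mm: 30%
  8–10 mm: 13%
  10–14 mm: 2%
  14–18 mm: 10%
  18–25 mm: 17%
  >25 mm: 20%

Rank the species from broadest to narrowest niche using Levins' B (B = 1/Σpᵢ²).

population P2 > population P3 > population P4 > population P1

Convert percentages to proportions (divide by 100).
Σp_P1ᵢ² = 0.02² + 0.42² + 0.06² + 0.04² + 0.29² + 0.15² + 0.02² = 0.0004 + 0.1764 + 0.0036 + 0.0016 + 0.0841 + 0.0225 + 0.0004 = 0.2890
B_P1 = 1 / 0.2890 = 3.4602
Σp_P2ᵢ² = 0.15² + 0.10² + 0.13² + 0.21² + 0.19² + 0.11² + 0.11² = 0.0225 + 0.0100 + 0.0169 + 0.0441 + 0.0361 + 0.0121 + 0.0121 = 0.1538
B_P2 = 1 / 0.1538 = 6.5020
Σp_P3ᵢ² = 0.09² + 0.21² + 0.17² + 0.18² + 0.06² + 0.04² + 0.25² = 0.0081 + 0.0441 + 0.0289 + 0.0324 + 0.0036 + 0.0016 + 0.0625 = 0.1812
B_P3 = 1 / 0.1812 = 5.5188
Σp_P4ᵢ² = 0.08² + 0.30² + 0.13² + 0.02² + 0.10² + 0.17² + 0.20² = 0.0064 + 0.0900 + 0.0169 + 0.0004 + 0.0100 + 0.0289 + 0.0400 = 0.1926
B_P4 = 1 / 0.1926 = 5.1921
Ranking by B (broadest → narrowest): population P2 (6.50) > population P3 (5.52) > population P4 (5.19) > population P1 (3.46)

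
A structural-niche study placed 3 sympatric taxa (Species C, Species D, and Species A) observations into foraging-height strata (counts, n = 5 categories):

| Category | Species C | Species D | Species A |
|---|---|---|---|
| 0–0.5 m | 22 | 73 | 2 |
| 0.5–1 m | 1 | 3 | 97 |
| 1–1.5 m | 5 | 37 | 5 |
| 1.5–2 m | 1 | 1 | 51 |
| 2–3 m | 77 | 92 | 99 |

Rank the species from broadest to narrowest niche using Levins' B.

Species A > Species D > Species C

Proportions for Species C (n=106): 22/106=0.2075, 1/106=0.0094, 5/106=0.0472, 1/106=0.0094, 77/106=0.7264
Proportions for Species D (n=206): 73/206=0.3544, 3/206=0.0146, 37/206=0.1796, 1/206=0.0049, 92/206=0.4466
Proportions for Species A (n=254): 2/254=0.0079, 97/254=0.3819, 5/254=0.0197, 51/254=0.2008, 99/254=0.3898
Σp_Cᵢ² = 0.2075² + 0.0094² + 0.0472² + 0.0094² + 0.7264² = 0.043056 + 0.000088 + 0.002228 + 0.000088 + 0.527657 = 0.573117
B_C = 1 / 0.573117 = 1.7448
Σp_Dᵢ² = 0.3544² + 0.0146² + 0.1796² + 0.0049² + 0.4466² = 0.125599 + 0.000213 + 0.032256 + 0.000024 + 0.199452 = 0.357544
B_D = 1 / 0.357544 = 2.7969
Σp_Aᵢ² = 0.0079² + 0.3819² + 0.0197² + 0.2008² + 0.3898² = 0.000062 + 0.145848 + 0.000388 + 0.040321 + 0.151944 = 0.338563
B_A = 1 / 0.338563 = 2.9537
Ranking by B (broadest → narrowest): Species A (2.95) > Species D (2.80) > Species C (1.74)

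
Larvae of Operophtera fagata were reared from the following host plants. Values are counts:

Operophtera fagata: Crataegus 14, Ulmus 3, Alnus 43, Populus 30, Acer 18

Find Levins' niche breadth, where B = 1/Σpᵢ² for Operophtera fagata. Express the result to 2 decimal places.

Proportions for Operophtera fagata (n=108): 14/108=0.1296, 3/108=0.0278, 43/108=0.3981, 30/108=0.2778, 18/108=0.1667
Σpᵢ² = 0.1296² + 0.0278² + 0.3981² + 0.2778² + 0.1667² = 0.016796 + 0.000773 + 0.158484 + 0.077173 + 0.027789 = 0.281015
B = 1 / 0.281015 = 3.5585

3.56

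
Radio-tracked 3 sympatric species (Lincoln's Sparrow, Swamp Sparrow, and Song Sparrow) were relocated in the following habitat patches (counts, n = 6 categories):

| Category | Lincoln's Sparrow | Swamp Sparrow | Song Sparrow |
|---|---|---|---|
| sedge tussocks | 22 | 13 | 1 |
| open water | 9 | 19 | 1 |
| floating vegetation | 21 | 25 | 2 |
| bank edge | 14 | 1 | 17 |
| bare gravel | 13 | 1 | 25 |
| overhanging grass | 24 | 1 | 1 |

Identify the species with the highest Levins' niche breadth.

Lincoln's Sparrow

Proportions for Lincoln's Sparrow (n=103): 22/103=0.2136, 9/103=0.0874, 21/103=0.2039, 14/103=0.1359, 13/103=0.1262, 24/103=0.2330
Proportions for Swamp Sparrow (n=60): 13/60=0.2167, 19/60=0.3167, 25/60=0.4167, 1/60=0.0167, 1/60=0.0167, 1/60=0.0167
Proportions for Song Sparrow (n=47): 1/47=0.0213, 1/47=0.0213, 2/47=0.0426, 17/47=0.3617, 25/47=0.5319, 1/47=0.0213
Σp_Lincᵢ² = 0.2136² + 0.0874² + 0.2039² + 0.1359² + 0.1262² + 0.2330² = 0.045625 + 0.007639 + 0.041575 + 0.018469 + 0.015926 + 0.054289 = 0.183523
B_Linc = 1 / 0.183523 = 5.4489
Σp_Swamᵢ² = 0.2167² + 0.3167² + 0.4167² + 0.0167² + 0.0167² + 0.0167² = 0.046959 + 0.100299 + 0.173639 + 0.000279 + 0.000279 + 0.000279 = 0.321734
B_Swam = 1 / 0.321734 = 3.1082
Σp_Songᵢ² = 0.0213² + 0.0213² + 0.0426² + 0.3617² + 0.5319² + 0.0213² = 0.000454 + 0.000454 + 0.001815 + 0.130827 + 0.282918 + 0.000454 = 0.416922
B_Song = 1 / 0.416922 = 2.3985
Highest B → broadest niche (most generalist): Lincoln's Sparrow (B = 5.45).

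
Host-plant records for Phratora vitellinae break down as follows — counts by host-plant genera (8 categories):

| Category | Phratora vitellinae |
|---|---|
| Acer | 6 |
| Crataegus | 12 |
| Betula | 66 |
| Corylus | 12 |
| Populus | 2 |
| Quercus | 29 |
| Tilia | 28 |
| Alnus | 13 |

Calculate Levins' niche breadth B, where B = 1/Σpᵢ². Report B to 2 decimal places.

4.36

Proportions for Phratora vitellinae (n=168): 6/168=0.0357, 12/168=0.0714, 66/168=0.3929, 12/168=0.0714, 2/168=0.0119, 29/168=0.1726, 28/168=0.1667, 13/168=0.0774
Σpᵢ² = 0.0357² + 0.0714² + 0.3929² + 0.0714² + 0.0119² + 0.1726² + 0.1667² + 0.0774² = 0.001274 + 0.005098 + 0.154370 + 0.005098 + 0.000142 + 0.029791 + 0.027789 + 0.005991 = 0.229553
B = 1 / 0.229553 = 4.3563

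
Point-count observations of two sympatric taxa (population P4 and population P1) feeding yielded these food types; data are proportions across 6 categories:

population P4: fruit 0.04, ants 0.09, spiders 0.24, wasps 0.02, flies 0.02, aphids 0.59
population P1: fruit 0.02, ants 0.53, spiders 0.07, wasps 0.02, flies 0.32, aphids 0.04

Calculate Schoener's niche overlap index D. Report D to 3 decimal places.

0.260

Σ|p₁ᵢ − p₂ᵢ| = 0.02 + 0.44 + 0.17 + 0.00 + 0.30 + 0.55 = 1.48
D = 1 − ½ × 1.48 = 1 − 0.740 = 0.26000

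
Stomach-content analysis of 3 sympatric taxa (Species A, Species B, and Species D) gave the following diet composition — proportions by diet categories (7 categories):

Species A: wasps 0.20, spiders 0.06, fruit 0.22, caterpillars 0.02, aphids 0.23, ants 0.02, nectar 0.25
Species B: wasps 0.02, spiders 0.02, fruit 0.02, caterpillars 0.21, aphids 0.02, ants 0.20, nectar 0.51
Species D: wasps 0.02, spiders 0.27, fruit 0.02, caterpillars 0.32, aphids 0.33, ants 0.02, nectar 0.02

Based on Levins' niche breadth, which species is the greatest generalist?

Σp_Aᵢ² = 0.20² + 0.06² + 0.22² + 0.02² + 0.23² + 0.02² + 0.25² = 0.0400 + 0.0036 + 0.0484 + 0.0004 + 0.0529 + 0.0004 + 0.0625 = 0.2082
B_A = 1 / 0.2082 = 4.8031
Σp_Bᵢ² = 0.02² + 0.02² + 0.02² + 0.21² + 0.02² + 0.20² + 0.51² = 0.0004 + 0.0004 + 0.0004 + 0.0441 + 0.0004 + 0.0400 + 0.2601 = 0.3458
B_B = 1 / 0.3458 = 2.8918
Σp_Dᵢ² = 0.02² + 0.27² + 0.02² + 0.32² + 0.33² + 0.02² + 0.02² = 0.0004 + 0.0729 + 0.0004 + 0.1024 + 0.1089 + 0.0004 + 0.0004 = 0.2858
B_D = 1 / 0.2858 = 3.4990
Highest B → broadest niche (most generalist): Species A (B = 4.80).

Species A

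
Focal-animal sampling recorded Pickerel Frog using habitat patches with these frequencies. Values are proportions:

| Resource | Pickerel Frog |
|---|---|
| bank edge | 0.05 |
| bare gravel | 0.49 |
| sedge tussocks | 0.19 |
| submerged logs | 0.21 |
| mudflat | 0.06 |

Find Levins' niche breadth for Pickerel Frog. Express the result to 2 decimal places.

Σpᵢ² = 0.05² + 0.49² + 0.19² + 0.21² + 0.06² = 0.0025 + 0.2401 + 0.0361 + 0.0441 + 0.0036 = 0.3264
B = 1 / 0.3264 = 3.0637

3.06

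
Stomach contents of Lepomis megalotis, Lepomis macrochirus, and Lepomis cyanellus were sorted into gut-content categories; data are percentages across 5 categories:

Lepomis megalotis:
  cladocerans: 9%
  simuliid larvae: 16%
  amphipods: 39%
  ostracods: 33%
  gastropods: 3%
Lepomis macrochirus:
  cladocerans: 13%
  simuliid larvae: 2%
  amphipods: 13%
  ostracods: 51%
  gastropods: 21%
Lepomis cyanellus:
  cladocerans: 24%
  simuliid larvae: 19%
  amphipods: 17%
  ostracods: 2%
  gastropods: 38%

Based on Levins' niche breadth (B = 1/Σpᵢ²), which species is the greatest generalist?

Lepomis cyanellus

Convert percentages to proportions (divide by 100).
Σp_megaᵢ² = 0.09² + 0.16² + 0.39² + 0.33² + 0.03² = 0.0081 + 0.0256 + 0.1521 + 0.1089 + 0.0009 = 0.2956
B_mega = 1 / 0.2956 = 3.3829
Σp_macrᵢ² = 0.13² + 0.02² + 0.13² + 0.51² + 0.21² = 0.0169 + 0.0004 + 0.0169 + 0.2601 + 0.0441 = 0.3384
B_macr = 1 / 0.3384 = 2.9551
Σp_cyanᵢ² = 0.24² + 0.19² + 0.17² + 0.02² + 0.38² = 0.0576 + 0.0361 + 0.0289 + 0.0004 + 0.1444 = 0.2674
B_cyan = 1 / 0.2674 = 3.7397
Highest B → broadest niche (most generalist): Lepomis cyanellus (B = 3.74).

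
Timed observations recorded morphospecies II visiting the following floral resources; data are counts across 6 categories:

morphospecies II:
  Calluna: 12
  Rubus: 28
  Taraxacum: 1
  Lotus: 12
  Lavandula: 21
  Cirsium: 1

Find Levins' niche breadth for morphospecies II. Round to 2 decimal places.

Proportions for morphospecies II (n=75): 12/75=0.1600, 28/75=0.3733, 1/75=0.0133, 12/75=0.1600, 21/75=0.2800, 1/75=0.0133
Σpᵢ² = 0.1600² + 0.3733² + 0.0133² + 0.1600² + 0.2800² + 0.0133² = 0.025600 + 0.139353 + 0.000177 + 0.025600 + 0.078400 + 0.000177 = 0.269307
B = 1 / 0.269307 = 3.7132

3.71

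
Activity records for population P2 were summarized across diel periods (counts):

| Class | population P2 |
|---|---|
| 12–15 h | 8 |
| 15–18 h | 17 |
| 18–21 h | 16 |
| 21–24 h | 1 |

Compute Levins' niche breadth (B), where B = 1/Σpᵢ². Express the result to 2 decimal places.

2.89

Proportions for population P2 (n=42): 8/42=0.1905, 17/42=0.4048, 16/42=0.3810, 1/42=0.0238
Σpᵢ² = 0.1905² + 0.4048² + 0.3810² + 0.0238² = 0.036290 + 0.163863 + 0.145161 + 0.000566 = 0.345880
B = 1 / 0.345880 = 2.8912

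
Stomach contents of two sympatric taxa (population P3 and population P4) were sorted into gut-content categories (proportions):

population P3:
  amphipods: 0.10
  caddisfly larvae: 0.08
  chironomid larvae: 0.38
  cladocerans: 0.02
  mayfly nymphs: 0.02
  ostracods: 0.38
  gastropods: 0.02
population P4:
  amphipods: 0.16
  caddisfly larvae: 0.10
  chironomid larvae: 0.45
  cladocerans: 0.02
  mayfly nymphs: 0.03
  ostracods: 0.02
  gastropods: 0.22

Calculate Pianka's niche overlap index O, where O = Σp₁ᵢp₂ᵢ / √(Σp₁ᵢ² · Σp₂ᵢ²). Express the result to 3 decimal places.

Σ p₁ᵢp₂ᵢ = 0.0160 + 0.0080 + 0.1710 + 0.0004 + 0.0006 + 0.0076 + 0.0044 = 0.2080
Σp_1ᵢ² = 0.10² + 0.08² + 0.38² + 0.02² + 0.02² + 0.38² + 0.02² = 0.0100 + 0.0064 + 0.1444 + 0.0004 + 0.0004 + 0.1444 + 0.0004 = 0.3064
Σp_2ᵢ² = 0.16² + 0.10² + 0.45² + 0.02² + 0.03² + 0.02² + 0.22² = 0.0256 + 0.0100 + 0.2025 + 0.0004 + 0.0009 + 0.0004 + 0.0484 = 0.2882
O = 0.2080 / √(0.3064 × 0.2882) = 0.2080 / 0.297161 = 0.69996

0.700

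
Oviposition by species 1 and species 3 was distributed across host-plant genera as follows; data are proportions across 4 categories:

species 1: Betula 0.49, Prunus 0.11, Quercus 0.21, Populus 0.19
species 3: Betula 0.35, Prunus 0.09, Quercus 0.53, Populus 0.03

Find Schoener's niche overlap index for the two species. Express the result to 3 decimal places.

0.680

Σ|p₁ᵢ − p₂ᵢ| = 0.14 + 0.02 + 0.32 + 0.16 = 0.64
D = 1 − ½ × 0.64 = 1 − 0.320 = 0.68000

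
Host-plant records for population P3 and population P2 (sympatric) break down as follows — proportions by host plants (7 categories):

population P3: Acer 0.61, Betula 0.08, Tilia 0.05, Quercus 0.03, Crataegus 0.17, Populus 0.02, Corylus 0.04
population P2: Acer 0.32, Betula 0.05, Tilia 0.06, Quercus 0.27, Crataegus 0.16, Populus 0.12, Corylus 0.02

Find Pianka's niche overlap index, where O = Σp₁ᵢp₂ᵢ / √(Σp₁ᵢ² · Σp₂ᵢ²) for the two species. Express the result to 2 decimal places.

0.80

Σ p₁ᵢp₂ᵢ = 0.1952 + 0.0040 + 0.0030 + 0.0081 + 0.0272 + 0.0024 + 0.0008 = 0.2407
Σp_1ᵢ² = 0.61² + 0.08² + 0.05² + 0.03² + 0.17² + 0.02² + 0.04² = 0.3721 + 0.0064 + 0.0025 + 0.0009 + 0.0289 + 0.0004 + 0.0016 = 0.4128
Σp_2ᵢ² = 0.32² + 0.05² + 0.06² + 0.27² + 0.16² + 0.12² + 0.02² = 0.1024 + 0.0025 + 0.0036 + 0.0729 + 0.0256 + 0.0144 + 0.0004 = 0.2218
O = 0.2407 / √(0.4128 × 0.2218) = 0.2407 / 0.30259 = 0.7955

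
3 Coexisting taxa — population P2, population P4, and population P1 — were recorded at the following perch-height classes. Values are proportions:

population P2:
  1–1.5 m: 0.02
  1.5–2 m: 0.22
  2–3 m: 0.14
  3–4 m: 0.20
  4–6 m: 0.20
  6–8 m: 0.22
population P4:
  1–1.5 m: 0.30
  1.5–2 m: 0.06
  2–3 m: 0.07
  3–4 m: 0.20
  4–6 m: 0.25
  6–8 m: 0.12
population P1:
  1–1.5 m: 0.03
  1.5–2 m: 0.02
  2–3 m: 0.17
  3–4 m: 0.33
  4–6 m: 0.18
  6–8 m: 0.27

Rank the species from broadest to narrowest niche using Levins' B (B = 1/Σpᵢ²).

Σp_P2ᵢ² = 0.02² + 0.22² + 0.14² + 0.20² + 0.20² + 0.22² = 0.0004 + 0.0484 + 0.0196 + 0.0400 + 0.0400 + 0.0484 = 0.1968
B_P2 = 1 / 0.1968 = 5.0813
Σp_P4ᵢ² = 0.30² + 0.06² + 0.07² + 0.20² + 0.25² + 0.12² = 0.0900 + 0.0036 + 0.0049 + 0.0400 + 0.0625 + 0.0144 = 0.2154
B_P4 = 1 / 0.2154 = 4.6425
Σp_P1ᵢ² = 0.03² + 0.02² + 0.17² + 0.33² + 0.18² + 0.27² = 0.0009 + 0.0004 + 0.0289 + 0.1089 + 0.0324 + 0.0729 = 0.2444
B_P1 = 1 / 0.2444 = 4.0917
Ranking by B (broadest → narrowest): population P2 (5.08) > population P4 (4.64) > population P1 (4.09)

population P2 > population P4 > population P1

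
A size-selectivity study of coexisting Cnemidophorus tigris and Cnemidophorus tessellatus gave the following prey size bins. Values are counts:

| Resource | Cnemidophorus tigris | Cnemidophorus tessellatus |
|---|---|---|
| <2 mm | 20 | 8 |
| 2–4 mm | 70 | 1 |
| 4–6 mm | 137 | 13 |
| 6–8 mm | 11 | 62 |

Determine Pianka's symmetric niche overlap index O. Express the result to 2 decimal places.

0.27

Proportions for Cnemidophorus tigris (n=238): 20/238=0.0840, 70/238=0.2941, 137/238=0.5756, 11/238=0.0462
Proportions for Cnemidophorus tessellatus (n=84): 8/84=0.0952, 1/84=0.0119, 13/84=0.1548, 62/84=0.7381
Σ p₁ᵢp₂ᵢ = 0.007997 + 0.003500 + 0.089103 + 0.034100 = 0.134700
Σp_1ᵢ² = 0.0840² + 0.2941² + 0.5756² + 0.0462² = 0.007056 + 0.086495 + 0.331315 + 0.002134 = 0.427000
Σp_2ᵢ² = 0.0952² + 0.0119² + 0.1548² + 0.7381² = 0.009063 + 0.000142 + 0.023963 + 0.544792 = 0.577960
O = 0.134700 / √(0.427000 × 0.577960) = 0.134700 / 0.4967785 = 0.2711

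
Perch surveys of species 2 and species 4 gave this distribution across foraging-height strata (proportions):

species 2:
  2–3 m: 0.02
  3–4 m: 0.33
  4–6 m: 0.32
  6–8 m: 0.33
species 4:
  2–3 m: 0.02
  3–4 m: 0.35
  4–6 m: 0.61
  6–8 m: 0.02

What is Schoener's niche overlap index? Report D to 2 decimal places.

0.69

Σ|p₁ᵢ − p₂ᵢ| = 0.00 + 0.02 + 0.29 + 0.31 = 0.62
D = 1 − ½ × 0.62 = 1 − 0.310 = 0.6900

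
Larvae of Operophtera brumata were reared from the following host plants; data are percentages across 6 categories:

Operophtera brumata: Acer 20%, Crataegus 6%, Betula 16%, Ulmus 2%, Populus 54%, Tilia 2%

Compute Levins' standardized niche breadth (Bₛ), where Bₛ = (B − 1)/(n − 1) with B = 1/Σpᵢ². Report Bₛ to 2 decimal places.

Convert percentages to proportions (divide by 100).
Σpᵢ² = 0.20² + 0.06² + 0.16² + 0.02² + 0.54² + 0.02² = 0.0400 + 0.0036 + 0.0256 + 0.0004 + 0.2916 + 0.0004 = 0.3616
B = 1 / 0.3616 = 2.7655
Bₛ = (B − 1)/(n − 1) = (2.7655 − 1)/(6 − 1) = 1.7655/5 = 0.3531

0.35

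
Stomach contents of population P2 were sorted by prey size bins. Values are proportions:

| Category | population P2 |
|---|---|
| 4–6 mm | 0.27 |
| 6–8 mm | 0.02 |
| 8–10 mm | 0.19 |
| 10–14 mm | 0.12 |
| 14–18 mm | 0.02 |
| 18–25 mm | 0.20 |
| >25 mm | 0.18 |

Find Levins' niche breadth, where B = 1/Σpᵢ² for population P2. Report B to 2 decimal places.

Σpᵢ² = 0.27² + 0.02² + 0.19² + 0.12² + 0.02² + 0.20² + 0.18² = 0.0729 + 0.0004 + 0.0361 + 0.0144 + 0.0004 + 0.0400 + 0.0324 = 0.1966
B = 1 / 0.1966 = 5.0865

5.09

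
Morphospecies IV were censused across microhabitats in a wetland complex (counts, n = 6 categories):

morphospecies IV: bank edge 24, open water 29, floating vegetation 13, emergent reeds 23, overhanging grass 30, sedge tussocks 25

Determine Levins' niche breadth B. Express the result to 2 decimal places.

5.70

Proportions for morphospecies IV (n=144): 24/144=0.1667, 29/144=0.2014, 13/144=0.0903, 23/144=0.1597, 30/144=0.2083, 25/144=0.1736
Σpᵢ² = 0.1667² + 0.2014² + 0.0903² + 0.1597² + 0.2083² + 0.1736² = 0.027789 + 0.040562 + 0.008154 + 0.025504 + 0.043389 + 0.030137 = 0.175535
B = 1 / 0.175535 = 5.6969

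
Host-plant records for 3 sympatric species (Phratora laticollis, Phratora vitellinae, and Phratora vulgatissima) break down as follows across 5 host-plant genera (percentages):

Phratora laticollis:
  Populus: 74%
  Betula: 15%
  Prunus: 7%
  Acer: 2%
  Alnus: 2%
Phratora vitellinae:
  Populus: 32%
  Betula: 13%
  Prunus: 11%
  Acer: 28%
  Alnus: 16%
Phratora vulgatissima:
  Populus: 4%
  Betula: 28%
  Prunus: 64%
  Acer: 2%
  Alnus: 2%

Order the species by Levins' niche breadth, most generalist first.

Phratora vitellinae > Phratora vulgatissima > Phratora laticollis

Convert percentages to proportions (divide by 100).
Σp_latiᵢ² = 0.74² + 0.15² + 0.07² + 0.02² + 0.02² = 0.5476 + 0.0225 + 0.0049 + 0.0004 + 0.0004 = 0.5758
B_lati = 1 / 0.5758 = 1.7367
Σp_viteᵢ² = 0.32² + 0.13² + 0.11² + 0.28² + 0.16² = 0.1024 + 0.0169 + 0.0121 + 0.0784 + 0.0256 = 0.2354
B_vite = 1 / 0.2354 = 4.2481
Σp_vulgᵢ² = 0.04² + 0.28² + 0.64² + 0.02² + 0.02² = 0.0016 + 0.0784 + 0.4096 + 0.0004 + 0.0004 = 0.4904
B_vulg = 1 / 0.4904 = 2.0392
Ranking by B (broadest → narrowest): Phratora vitellinae (4.25) > Phratora vulgatissima (2.04) > Phratora laticollis (1.74)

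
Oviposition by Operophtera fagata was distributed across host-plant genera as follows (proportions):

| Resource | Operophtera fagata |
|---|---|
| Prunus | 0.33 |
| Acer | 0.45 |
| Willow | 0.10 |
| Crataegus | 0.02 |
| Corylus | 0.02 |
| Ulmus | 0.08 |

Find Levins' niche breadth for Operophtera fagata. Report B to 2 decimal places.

3.04

Σpᵢ² = 0.33² + 0.45² + 0.10² + 0.02² + 0.02² + 0.08² = 0.1089 + 0.2025 + 0.0100 + 0.0004 + 0.0004 + 0.0064 = 0.3286
B = 1 / 0.3286 = 3.0432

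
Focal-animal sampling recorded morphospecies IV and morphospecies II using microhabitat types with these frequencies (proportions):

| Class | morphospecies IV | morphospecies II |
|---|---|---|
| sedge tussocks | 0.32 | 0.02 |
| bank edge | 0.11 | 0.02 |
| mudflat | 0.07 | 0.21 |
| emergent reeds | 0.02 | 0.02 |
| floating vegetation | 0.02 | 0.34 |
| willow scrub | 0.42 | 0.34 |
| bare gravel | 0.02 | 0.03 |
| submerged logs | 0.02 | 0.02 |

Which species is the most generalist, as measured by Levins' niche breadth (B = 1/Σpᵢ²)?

morphospecies II

Σp_IVᵢ² = 0.32² + 0.11² + 0.07² + 0.02² + 0.02² + 0.42² + 0.02² + 0.02² = 0.1024 + 0.0121 + 0.0049 + 0.0004 + 0.0004 + 0.1764 + 0.0004 + 0.0004 = 0.2974
B_IV = 1 / 0.2974 = 3.3625
Σp_IIᵢ² = 0.02² + 0.02² + 0.21² + 0.02² + 0.34² + 0.34² + 0.03² + 0.02² = 0.0004 + 0.0004 + 0.0441 + 0.0004 + 0.1156 + 0.1156 + 0.0009 + 0.0004 = 0.2778
B_II = 1 / 0.2778 = 3.5997
Highest B → broadest niche (most generalist): morphospecies II (B = 3.60).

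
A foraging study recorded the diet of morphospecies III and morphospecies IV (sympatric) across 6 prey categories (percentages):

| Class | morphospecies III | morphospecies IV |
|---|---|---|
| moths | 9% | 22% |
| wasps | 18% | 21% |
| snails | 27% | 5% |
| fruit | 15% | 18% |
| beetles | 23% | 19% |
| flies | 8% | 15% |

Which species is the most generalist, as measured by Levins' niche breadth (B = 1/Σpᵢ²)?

Convert percentages to proportions (divide by 100).
Σp_IIIᵢ² = 0.09² + 0.18² + 0.27² + 0.15² + 0.23² + 0.08² = 0.0081 + 0.0324 + 0.0729 + 0.0225 + 0.0529 + 0.0064 = 0.1952
B_III = 1 / 0.1952 = 5.1230
Σp_IVᵢ² = 0.22² + 0.21² + 0.05² + 0.18² + 0.19² + 0.15² = 0.0484 + 0.0441 + 0.0025 + 0.0324 + 0.0361 + 0.0225 = 0.1860
B_IV = 1 / 0.1860 = 5.3763
Highest B → broadest niche (most generalist): morphospecies IV (B = 5.38).

morphospecies IV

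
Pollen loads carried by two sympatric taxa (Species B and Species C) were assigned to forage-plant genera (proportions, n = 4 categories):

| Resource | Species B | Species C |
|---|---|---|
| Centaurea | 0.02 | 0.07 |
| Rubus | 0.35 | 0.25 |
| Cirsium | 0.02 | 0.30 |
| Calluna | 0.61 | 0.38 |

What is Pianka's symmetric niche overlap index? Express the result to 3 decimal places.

0.845

Σ p₁ᵢp₂ᵢ = 0.0014 + 0.0875 + 0.0060 + 0.2318 = 0.3267
Σp_1ᵢ² = 0.02² + 0.35² + 0.02² + 0.61² = 0.0004 + 0.1225 + 0.0004 + 0.3721 = 0.4954
Σp_2ᵢ² = 0.07² + 0.25² + 0.30² + 0.38² = 0.0049 + 0.0625 + 0.0900 + 0.1444 = 0.3018
O = 0.3267 / √(0.4954 × 0.3018) = 0.3267 / 0.386667 = 0.84491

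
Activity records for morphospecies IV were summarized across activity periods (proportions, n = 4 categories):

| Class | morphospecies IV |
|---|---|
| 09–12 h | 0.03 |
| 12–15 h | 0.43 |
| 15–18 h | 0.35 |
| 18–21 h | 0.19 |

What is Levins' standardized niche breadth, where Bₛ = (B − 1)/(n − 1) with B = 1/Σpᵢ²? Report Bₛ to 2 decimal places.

0.63

Σpᵢ² = 0.03² + 0.43² + 0.35² + 0.19² = 0.0009 + 0.1849 + 0.1225 + 0.0361 = 0.3444
B = 1 / 0.3444 = 2.9036
Bₛ = (B − 1)/(n − 1) = (2.9036 − 1)/(4 − 1) = 1.9036/3 = 0.6345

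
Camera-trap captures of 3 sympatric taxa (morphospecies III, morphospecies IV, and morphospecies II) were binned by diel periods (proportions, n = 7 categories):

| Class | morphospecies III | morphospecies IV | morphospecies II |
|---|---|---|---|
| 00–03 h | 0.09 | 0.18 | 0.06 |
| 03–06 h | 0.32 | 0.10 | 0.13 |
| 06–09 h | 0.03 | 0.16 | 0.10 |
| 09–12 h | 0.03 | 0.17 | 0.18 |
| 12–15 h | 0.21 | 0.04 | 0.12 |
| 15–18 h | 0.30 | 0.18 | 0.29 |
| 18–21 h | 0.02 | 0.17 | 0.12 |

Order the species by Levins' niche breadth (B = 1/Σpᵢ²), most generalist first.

Σp_IIIᵢ² = 0.09² + 0.32² + 0.03² + 0.03² + 0.21² + 0.30² + 0.02² = 0.0081 + 0.1024 + 0.0009 + 0.0009 + 0.0441 + 0.0900 + 0.0004 = 0.2468
B_III = 1 / 0.2468 = 4.0519
Σp_IVᵢ² = 0.18² + 0.10² + 0.16² + 0.17² + 0.04² + 0.18² + 0.17² = 0.0324 + 0.0100 + 0.0256 + 0.0289 + 0.0016 + 0.0324 + 0.0289 = 0.1598
B_IV = 1 / 0.1598 = 6.2578
Σp_IIᵢ² = 0.06² + 0.13² + 0.10² + 0.18² + 0.12² + 0.29² + 0.12² = 0.0036 + 0.0169 + 0.0100 + 0.0324 + 0.0144 + 0.0841 + 0.0144 = 0.1758
B_II = 1 / 0.1758 = 5.6883
Ranking by B (broadest → narrowest): morphospecies IV (6.26) > morphospecies II (5.69) > morphospecies III (4.05)

morphospecies IV > morphospecies II > morphospecies III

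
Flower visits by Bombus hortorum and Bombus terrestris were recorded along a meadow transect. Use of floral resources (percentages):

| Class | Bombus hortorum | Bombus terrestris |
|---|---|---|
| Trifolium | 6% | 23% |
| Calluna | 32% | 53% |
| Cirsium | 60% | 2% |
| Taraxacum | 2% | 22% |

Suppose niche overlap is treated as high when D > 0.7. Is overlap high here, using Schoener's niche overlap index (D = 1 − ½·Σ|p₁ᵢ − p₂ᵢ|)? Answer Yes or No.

No

Convert percentages to proportions (divide by 100).
Σ|p₁ᵢ − p₂ᵢ| = 0.17 + 0.21 + 0.58 + 0.20 = 1.16
D = 1 − ½ × 1.16 = 1 − 0.580 = 0.4200
D = 0.4200 < 0.7 → No.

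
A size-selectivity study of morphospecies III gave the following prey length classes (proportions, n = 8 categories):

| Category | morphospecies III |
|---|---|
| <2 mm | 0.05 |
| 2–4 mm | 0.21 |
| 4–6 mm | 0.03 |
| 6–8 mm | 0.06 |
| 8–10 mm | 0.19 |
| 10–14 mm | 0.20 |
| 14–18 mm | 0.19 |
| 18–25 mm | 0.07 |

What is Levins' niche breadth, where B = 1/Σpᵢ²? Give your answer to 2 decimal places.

5.95

Σpᵢ² = 0.05² + 0.21² + 0.03² + 0.06² + 0.19² + 0.20² + 0.19² + 0.07² = 0.0025 + 0.0441 + 0.0009 + 0.0036 + 0.0361 + 0.0400 + 0.0361 + 0.0049 = 0.1682
B = 1 / 0.1682 = 5.9453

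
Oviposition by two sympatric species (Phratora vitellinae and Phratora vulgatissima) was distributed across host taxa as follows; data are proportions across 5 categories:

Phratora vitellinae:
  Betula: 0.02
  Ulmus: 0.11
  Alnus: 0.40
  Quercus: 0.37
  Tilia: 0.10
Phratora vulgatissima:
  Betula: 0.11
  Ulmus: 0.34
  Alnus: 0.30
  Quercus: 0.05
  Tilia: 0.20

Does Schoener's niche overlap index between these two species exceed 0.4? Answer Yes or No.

Σ|p₁ᵢ − p₂ᵢ| = 0.09 + 0.23 + 0.10 + 0.32 + 0.10 = 0.84
D = 1 − ½ × 0.84 = 1 − 0.420 = 0.5800
D = 0.5800 > 0.4 → Yes.

Yes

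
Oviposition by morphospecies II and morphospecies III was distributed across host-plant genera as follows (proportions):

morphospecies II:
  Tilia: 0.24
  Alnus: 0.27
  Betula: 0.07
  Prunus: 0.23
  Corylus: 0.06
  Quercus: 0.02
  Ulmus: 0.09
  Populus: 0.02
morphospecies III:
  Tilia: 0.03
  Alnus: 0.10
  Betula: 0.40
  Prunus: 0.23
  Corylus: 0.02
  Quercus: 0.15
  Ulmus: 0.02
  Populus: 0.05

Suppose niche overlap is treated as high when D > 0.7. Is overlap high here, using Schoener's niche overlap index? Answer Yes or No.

Σ|p₁ᵢ − p₂ᵢ| = 0.21 + 0.17 + 0.33 + 0.00 + 0.04 + 0.13 + 0.07 + 0.03 = 0.98
D = 1 − ½ × 0.98 = 1 − 0.490 = 0.5100
D = 0.5100 < 0.7 → No.

No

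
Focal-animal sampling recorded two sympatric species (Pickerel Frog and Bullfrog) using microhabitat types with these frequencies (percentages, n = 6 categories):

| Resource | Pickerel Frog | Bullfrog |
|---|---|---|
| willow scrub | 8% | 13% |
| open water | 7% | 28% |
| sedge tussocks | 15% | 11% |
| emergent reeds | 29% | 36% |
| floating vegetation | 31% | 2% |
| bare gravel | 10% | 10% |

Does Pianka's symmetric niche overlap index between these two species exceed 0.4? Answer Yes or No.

Yes

Convert percentages to proportions (divide by 100).
Σ p₁ᵢp₂ᵢ = 0.0104 + 0.0196 + 0.0165 + 0.1044 + 0.0062 + 0.0100 = 0.1671
Σp_1ᵢ² = 0.08² + 0.07² + 0.15² + 0.29² + 0.31² + 0.10² = 0.0064 + 0.0049 + 0.0225 + 0.0841 + 0.0961 + 0.0100 = 0.2240
Σp_2ᵢ² = 0.13² + 0.28² + 0.11² + 0.36² + 0.02² + 0.10² = 0.0169 + 0.0784 + 0.0121 + 0.1296 + 0.0004 + 0.0100 = 0.2474
O = 0.1671 / √(0.2240 × 0.2474) = 0.1671 / 0.23541 = 0.7098
O = 0.7098 > 0.4 → Yes.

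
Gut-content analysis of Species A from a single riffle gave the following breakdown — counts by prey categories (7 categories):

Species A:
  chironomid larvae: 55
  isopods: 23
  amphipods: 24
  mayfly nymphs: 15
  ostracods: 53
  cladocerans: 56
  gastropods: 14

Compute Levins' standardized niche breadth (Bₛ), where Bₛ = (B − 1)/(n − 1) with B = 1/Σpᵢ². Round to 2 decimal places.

Proportions for Species A (n=240): 55/240=0.2292, 23/240=0.0958, 24/240=0.1000, 15/240=0.0625, 53/240=0.2208, 56/240=0.2333, 14/240=0.0583
Σpᵢ² = 0.2292² + 0.0958² + 0.1000² + 0.0625² + 0.2208² + 0.2333² + 0.0583² = 0.052533 + 0.009178 + 0.010000 + 0.003906 + 0.048753 + 0.054429 + 0.003399 = 0.182198
B = 1 / 0.182198 = 5.4885
Bₛ = (B − 1)/(n − 1) = (5.4885 − 1)/(7 − 1) = 4.4885/6 = 0.7481

0.75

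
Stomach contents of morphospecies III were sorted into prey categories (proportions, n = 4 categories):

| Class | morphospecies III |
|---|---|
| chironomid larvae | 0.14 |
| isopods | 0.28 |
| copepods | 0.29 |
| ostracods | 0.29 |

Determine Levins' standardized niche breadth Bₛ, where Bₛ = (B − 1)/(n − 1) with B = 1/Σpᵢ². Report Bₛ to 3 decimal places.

Σpᵢ² = 0.14² + 0.28² + 0.29² + 0.29² = 0.0196 + 0.0784 + 0.0841 + 0.0841 = 0.2662
B = 1 / 0.2662 = 3.75657
Bₛ = (B − 1)/(n − 1) = (3.75657 − 1)/(4 − 1) = 2.75657/3 = 0.91886

0.919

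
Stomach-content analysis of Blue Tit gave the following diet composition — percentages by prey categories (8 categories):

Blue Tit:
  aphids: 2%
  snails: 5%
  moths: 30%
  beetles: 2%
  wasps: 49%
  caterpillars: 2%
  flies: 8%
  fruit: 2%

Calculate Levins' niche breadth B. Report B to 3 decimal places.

2.936

Convert percentages to proportions (divide by 100).
Σpᵢ² = 0.02² + 0.05² + 0.30² + 0.02² + 0.49² + 0.02² + 0.08² + 0.02² = 0.0004 + 0.0025 + 0.0900 + 0.0004 + 0.2401 + 0.0004 + 0.0064 + 0.0004 = 0.3406
B = 1 / 0.3406 = 2.93600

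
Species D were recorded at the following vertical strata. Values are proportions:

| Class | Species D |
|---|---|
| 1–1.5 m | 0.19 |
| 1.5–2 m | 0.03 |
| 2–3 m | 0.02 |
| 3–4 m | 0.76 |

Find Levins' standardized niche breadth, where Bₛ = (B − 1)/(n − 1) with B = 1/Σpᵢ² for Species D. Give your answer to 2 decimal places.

0.21

Σpᵢ² = 0.19² + 0.03² + 0.02² + 0.76² = 0.0361 + 0.0009 + 0.0004 + 0.5776 = 0.6150
B = 1 / 0.6150 = 1.6260
Bₛ = (B − 1)/(n − 1) = (1.6260 − 1)/(4 − 1) = 0.6260/3 = 0.2087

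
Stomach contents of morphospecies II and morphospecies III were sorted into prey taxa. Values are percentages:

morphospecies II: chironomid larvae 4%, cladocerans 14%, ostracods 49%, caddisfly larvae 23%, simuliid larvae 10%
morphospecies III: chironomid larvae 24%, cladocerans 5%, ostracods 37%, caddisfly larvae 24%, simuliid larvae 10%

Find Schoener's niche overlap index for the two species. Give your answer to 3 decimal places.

Convert percentages to proportions (divide by 100).
Σ|p₁ᵢ − p₂ᵢ| = 0.20 + 0.09 + 0.12 + 0.01 + 0.00 = 0.42
D = 1 − ½ × 0.42 = 1 − 0.210 = 0.79000

0.790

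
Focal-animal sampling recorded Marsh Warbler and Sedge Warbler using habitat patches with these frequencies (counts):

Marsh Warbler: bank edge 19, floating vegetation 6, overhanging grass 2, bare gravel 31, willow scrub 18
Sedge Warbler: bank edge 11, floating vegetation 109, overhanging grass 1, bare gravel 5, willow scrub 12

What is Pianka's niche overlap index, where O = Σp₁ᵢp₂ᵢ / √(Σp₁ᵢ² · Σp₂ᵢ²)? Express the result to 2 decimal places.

0.27

Proportions for Marsh Warbler (n=76): 19/76=0.2500, 6/76=0.0789, 2/76=0.0263, 31/76=0.4079, 18/76=0.2368
Proportions for Sedge Warbler (n=138): 11/138=0.0797, 109/138=0.7899, 1/138=0.0072, 5/138=0.0362, 12/138=0.0870
Σ p₁ᵢp₂ᵢ = 0.019925 + 0.062323 + 0.000189 + 0.014766 + 0.020602 = 0.117805
Σp_1ᵢ² = 0.2500² + 0.0789² + 0.0263² + 0.4079² + 0.2368² = 0.062500 + 0.006225 + 0.000692 + 0.166382 + 0.056074 = 0.291873
Σp_2ᵢ² = 0.0797² + 0.7899² + 0.0072² + 0.0362² + 0.0870² = 0.006352 + 0.623942 + 0.000052 + 0.001310 + 0.007569 = 0.639225
O = 0.117805 / √(0.291873 × 0.639225) = 0.117805 / 0.4319404 = 0.2727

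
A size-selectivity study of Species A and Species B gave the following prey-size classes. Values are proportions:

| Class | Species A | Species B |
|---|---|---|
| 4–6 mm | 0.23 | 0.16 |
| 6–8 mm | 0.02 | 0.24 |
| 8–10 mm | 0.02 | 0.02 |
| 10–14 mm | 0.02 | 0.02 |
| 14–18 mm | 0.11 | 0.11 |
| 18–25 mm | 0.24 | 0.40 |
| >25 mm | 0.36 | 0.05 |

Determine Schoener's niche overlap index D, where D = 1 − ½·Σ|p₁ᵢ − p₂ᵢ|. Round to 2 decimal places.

Σ|p₁ᵢ − p₂ᵢ| = 0.07 + 0.22 + 0.00 + 0.00 + 0.00 + 0.16 + 0.31 = 0.76
D = 1 − ½ × 0.76 = 1 − 0.380 = 0.6200

0.62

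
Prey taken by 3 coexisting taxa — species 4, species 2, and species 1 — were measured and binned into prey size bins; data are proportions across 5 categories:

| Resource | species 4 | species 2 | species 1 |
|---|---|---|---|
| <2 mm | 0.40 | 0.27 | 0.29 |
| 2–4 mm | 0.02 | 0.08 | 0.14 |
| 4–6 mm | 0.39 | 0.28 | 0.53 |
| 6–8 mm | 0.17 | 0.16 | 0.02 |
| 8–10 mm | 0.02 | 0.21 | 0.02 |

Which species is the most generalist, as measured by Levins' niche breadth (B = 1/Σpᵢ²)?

Σp_4ᵢ² = 0.40² + 0.02² + 0.39² + 0.17² + 0.02² = 0.1600 + 0.0004 + 0.1521 + 0.0289 + 0.0004 = 0.3418
B_4 = 1 / 0.3418 = 2.9257
Σp_2ᵢ² = 0.27² + 0.08² + 0.28² + 0.16² + 0.21² = 0.0729 + 0.0064 + 0.0784 + 0.0256 + 0.0441 = 0.2274
B_2 = 1 / 0.2274 = 4.3975
Σp_1ᵢ² = 0.29² + 0.14² + 0.53² + 0.02² + 0.02² = 0.0841 + 0.0196 + 0.2809 + 0.0004 + 0.0004 = 0.3854
B_1 = 1 / 0.3854 = 2.5947
Highest B → broadest niche (most generalist): species 2 (B = 4.40).

species 2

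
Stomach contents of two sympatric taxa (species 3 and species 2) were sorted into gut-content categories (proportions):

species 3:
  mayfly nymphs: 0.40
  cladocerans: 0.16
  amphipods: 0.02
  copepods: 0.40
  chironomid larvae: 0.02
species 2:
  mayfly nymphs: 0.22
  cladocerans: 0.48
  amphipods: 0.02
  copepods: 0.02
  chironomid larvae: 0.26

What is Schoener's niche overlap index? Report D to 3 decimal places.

0.440

Σ|p₁ᵢ − p₂ᵢ| = 0.18 + 0.32 + 0.00 + 0.38 + 0.24 = 1.12
D = 1 − ½ × 1.12 = 1 − 0.560 = 0.44000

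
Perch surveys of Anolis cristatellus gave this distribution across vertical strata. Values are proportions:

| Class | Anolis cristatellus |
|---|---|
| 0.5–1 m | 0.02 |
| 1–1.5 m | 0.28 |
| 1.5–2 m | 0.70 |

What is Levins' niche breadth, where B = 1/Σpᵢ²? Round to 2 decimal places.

Σpᵢ² = 0.02² + 0.28² + 0.70² = 0.0004 + 0.0784 + 0.4900 = 0.5688
B = 1 / 0.5688 = 1.7581

1.76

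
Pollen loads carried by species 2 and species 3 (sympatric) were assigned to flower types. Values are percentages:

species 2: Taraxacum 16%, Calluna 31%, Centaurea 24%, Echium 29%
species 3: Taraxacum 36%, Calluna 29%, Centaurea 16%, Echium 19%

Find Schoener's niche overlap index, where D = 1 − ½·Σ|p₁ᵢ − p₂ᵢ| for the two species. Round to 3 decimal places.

0.800

Convert percentages to proportions (divide by 100).
Σ|p₁ᵢ − p₂ᵢ| = 0.20 + 0.02 + 0.08 + 0.10 = 0.40
D = 1 − ½ × 0.40 = 1 − 0.200 = 0.80000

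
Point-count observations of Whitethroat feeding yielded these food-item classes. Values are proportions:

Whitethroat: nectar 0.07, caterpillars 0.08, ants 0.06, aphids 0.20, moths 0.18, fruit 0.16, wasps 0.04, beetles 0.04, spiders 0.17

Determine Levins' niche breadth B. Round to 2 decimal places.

Σpᵢ² = 0.07² + 0.08² + 0.06² + 0.20² + 0.18² + 0.16² + 0.04² + 0.04² + 0.17² = 0.0049 + 0.0064 + 0.0036 + 0.0400 + 0.0324 + 0.0256 + 0.0016 + 0.0016 + 0.0289 = 0.1450
B = 1 / 0.1450 = 6.8966

6.90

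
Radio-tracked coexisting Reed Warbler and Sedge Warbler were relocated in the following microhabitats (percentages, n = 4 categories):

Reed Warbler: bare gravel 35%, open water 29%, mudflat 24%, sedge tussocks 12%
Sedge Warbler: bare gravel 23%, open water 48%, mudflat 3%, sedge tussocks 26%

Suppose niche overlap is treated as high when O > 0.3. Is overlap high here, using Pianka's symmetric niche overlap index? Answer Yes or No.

Yes

Convert percentages to proportions (divide by 100).
Σ p₁ᵢp₂ᵢ = 0.0805 + 0.1392 + 0.0072 + 0.0312 = 0.2581
Σp_1ᵢ² = 0.35² + 0.29² + 0.24² + 0.12² = 0.1225 + 0.0841 + 0.0576 + 0.0144 = 0.2786
Σp_2ᵢ² = 0.23² + 0.48² + 0.03² + 0.26² = 0.0529 + 0.2304 + 0.0009 + 0.0676 = 0.3518
O = 0.2581 / √(0.2786 × 0.3518) = 0.2581 / 0.31307 = 0.8244
O = 0.8244 > 0.3 → Yes.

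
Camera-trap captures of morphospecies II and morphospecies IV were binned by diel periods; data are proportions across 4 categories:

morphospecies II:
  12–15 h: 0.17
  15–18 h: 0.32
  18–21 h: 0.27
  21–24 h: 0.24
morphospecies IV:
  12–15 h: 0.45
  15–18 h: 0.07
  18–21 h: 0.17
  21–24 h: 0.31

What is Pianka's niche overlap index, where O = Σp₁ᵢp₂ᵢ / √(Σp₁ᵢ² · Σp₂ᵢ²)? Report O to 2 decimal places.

Σ p₁ᵢp₂ᵢ = 0.0765 + 0.0224 + 0.0459 + 0.0744 = 0.2192
Σp_1ᵢ² = 0.17² + 0.32² + 0.27² + 0.24² = 0.0289 + 0.1024 + 0.0729 + 0.0576 = 0.2618
Σp_2ᵢ² = 0.45² + 0.07² + 0.17² + 0.31² = 0.2025 + 0.0049 + 0.0289 + 0.0961 = 0.3324
O = 0.2192 / √(0.2618 × 0.3324) = 0.2192 / 0.29500 = 0.7431

0.74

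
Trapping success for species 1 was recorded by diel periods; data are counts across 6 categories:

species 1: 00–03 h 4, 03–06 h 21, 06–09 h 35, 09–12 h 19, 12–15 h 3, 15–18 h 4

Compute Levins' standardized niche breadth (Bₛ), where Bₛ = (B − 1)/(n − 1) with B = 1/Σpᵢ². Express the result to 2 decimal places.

Proportions for species 1 (n=86): 4/86=0.0465, 21/86=0.2442, 35/86=0.4070, 19/86=0.2209, 3/86=0.0349, 4/86=0.0465
Σpᵢ² = 0.0465² + 0.2442² + 0.4070² + 0.2209² + 0.0349² + 0.0465² = 0.002162 + 0.059634 + 0.165649 + 0.048797 + 0.001218 + 0.002162 = 0.279622
B = 1 / 0.279622 = 3.5763
Bₛ = (B − 1)/(n − 1) = (3.5763 − 1)/(6 − 1) = 2.5763/5 = 0.5153

0.52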